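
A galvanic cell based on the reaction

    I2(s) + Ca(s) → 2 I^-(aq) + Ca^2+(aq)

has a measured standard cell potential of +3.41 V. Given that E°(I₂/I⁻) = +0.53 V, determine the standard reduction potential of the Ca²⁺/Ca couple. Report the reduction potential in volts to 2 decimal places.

−2.88 V

In the reaction as written the I₂/I⁻ couple is reduced (cathode) and Ca²⁺/Ca is oxidized (anode), so E°cell = E°(I₂/I⁻) − E°(Ca²⁺/Ca).
E°(Ca²⁺/Ca) = E°(cathode) − E°cell = +0.53 − (+3.41) = −2.88 V.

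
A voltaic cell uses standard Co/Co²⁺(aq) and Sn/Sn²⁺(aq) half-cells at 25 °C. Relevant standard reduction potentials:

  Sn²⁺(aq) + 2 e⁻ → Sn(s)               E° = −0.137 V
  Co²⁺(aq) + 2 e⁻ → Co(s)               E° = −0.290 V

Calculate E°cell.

The Sn²⁺/Sn couple has the higher E°, so Sn ion is reduced (cathode) and Co is oxidized (anode).
E°cell = E°(cathode) − E°(anode) = −0.137 − (−0.290) = +0.153 V.

+0.153 V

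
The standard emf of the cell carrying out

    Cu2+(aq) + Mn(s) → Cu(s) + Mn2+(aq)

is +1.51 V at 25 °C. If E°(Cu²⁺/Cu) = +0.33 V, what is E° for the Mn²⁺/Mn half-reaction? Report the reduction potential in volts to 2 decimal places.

In the reaction as written the Cu²⁺/Cu couple is reduced (cathode) and Mn²⁺/Mn is oxidized (anode), so E°cell = E°(Cu²⁺/Cu) − E°(Mn²⁺/Mn).
E°(Mn²⁺/Mn) = E°(cathode) − E°cell = +0.33 − (+1.51) = −1.18 V.

−1.18 V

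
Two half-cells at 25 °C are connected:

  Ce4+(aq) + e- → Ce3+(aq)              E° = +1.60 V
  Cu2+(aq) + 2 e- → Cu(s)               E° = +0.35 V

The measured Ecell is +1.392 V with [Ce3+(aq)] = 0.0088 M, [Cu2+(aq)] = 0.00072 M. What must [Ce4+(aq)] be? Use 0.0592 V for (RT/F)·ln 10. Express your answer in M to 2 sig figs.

With Ce⁴⁺/Ce³⁺ at the cathode and Cu²⁺/Cu at the anode, E°cell = +1.60 − (+0.35) = +1.25 V (n = 2).
From the Nernst equation, log Q = n(E° − E)/0.0592 = 2·(+1.25 − (+1.392))/0.0592 = −4.797.
For 2 Ce4+(aq) + Cu(s) → 2 Ce3+(aq) + Cu2+(aq), the reaction quotient is Q = ([Ce3+(aq)]^2·[Cu2+(aq)]) / [Ce4+(aq)]^2.
Solving for the unknown gives log [Ce4+(aq)] = −1.228, so [Ce4+(aq)] ≈ 0.059 M.

0.059 M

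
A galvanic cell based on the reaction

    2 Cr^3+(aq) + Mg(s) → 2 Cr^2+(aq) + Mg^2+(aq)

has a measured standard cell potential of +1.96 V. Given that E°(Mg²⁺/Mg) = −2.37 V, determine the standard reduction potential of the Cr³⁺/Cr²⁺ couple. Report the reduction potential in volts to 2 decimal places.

In the reaction as written the Cr³⁺/Cr²⁺ couple is reduced (cathode) and Mg²⁺/Mg is oxidized (anode), so E°cell = E°(Cr³⁺/Cr²⁺) − E°(Mg²⁺/Mg).
E°(Cr³⁺/Cr²⁺) = E°cell + E°(anode) = +1.96 + (−2.37) = −0.41 V.

−0.41 V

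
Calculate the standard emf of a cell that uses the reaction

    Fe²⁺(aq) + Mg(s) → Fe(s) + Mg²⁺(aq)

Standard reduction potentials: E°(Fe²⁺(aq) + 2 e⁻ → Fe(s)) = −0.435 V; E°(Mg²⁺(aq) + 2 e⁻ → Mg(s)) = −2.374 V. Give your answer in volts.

+1.939 V

In the reaction as written, Fe²⁺(aq) is reduced (cathode) and Mg²⁺(aq) is produced by oxidation at the anode.
E°cell = E°(cathode) − E°(anode) = −0.435 − (−2.374) = +1.939 V.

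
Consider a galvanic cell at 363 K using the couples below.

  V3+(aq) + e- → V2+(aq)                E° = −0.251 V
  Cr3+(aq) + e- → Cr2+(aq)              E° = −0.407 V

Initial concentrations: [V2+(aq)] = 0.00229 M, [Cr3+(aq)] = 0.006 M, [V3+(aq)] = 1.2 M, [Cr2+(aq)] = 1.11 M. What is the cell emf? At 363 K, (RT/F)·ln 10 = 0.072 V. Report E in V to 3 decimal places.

+0.515 V

V³⁺/V²⁺ is reduced (cathode, E° = −0.251 V) and Cr³⁺/Cr²⁺ is oxidized (anode).
E°cell = −0.251 − (−0.407) = +0.156 V, with n = 1 electron transferred.
The balanced reaction is V3+(aq) + Cr2+(aq) → V2+(aq) + Cr3+(aq), so Q = ([V2+(aq)]·[Cr3+(aq)]) / ([V3+(aq)]·[Cr2+(aq)]) = 1.03×10^−5 and log Q = −4.987.
E = E° − (0.072/n)·log Q = +0.156 − (0.072/1)(−4.987) = +0.515 V.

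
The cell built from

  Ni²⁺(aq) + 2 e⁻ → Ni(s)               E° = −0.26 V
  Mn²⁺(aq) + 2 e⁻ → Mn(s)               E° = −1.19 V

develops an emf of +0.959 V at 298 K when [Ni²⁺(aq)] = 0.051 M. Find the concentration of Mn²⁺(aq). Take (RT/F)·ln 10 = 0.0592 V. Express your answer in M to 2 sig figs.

With Ni²⁺/Ni at the cathode and Mn²⁺/Mn at the anode, E°cell = −0.26 − (−1.19) = +0.93 V (n = 2).
From the Nernst equation, log Q = n(E° − E)/0.0592 = 2·(+0.93 − (+0.959))/0.0592 = −0.980.
For Ni²⁺(aq) + Mn(s) → Ni(s) + Mn²⁺(aq), the reaction quotient is Q = [Mn²⁺(aq)] / [Ni²⁺(aq)].
Substituting the known concentrations and solving, log [Mn²⁺(aq)] = −2.272 and [Mn²⁺(aq)] = 0.0053 M.

0.0053 M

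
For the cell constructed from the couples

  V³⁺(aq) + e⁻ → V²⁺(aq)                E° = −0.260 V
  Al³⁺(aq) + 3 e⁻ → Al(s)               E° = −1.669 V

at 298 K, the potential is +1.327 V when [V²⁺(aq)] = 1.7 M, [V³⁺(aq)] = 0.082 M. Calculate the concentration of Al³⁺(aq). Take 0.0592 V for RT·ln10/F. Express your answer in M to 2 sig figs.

With V³⁺/V²⁺ at the cathode and Al³⁺/Al at the anode, E°cell = −0.260 − (−1.669) = +1.409 V (n = 3).
From the Nernst equation, log Q = n(E° − E)/0.0592 = 3·(+1.409 − (+1.327))/0.0592 = 4.155.
The balanced reaction is 3 V³⁺(aq) + Al(s) → 3 V²⁺(aq) + Al³⁺(aq), so Q = ([V²⁺(aq)]^3·[Al³⁺(aq)]) / [V³⁺(aq)]^3.
Substituting the known concentrations and solving, log [Al³⁺(aq)] = 0.205 and [Al³⁺(aq)] = 1.6 M.

1.6 M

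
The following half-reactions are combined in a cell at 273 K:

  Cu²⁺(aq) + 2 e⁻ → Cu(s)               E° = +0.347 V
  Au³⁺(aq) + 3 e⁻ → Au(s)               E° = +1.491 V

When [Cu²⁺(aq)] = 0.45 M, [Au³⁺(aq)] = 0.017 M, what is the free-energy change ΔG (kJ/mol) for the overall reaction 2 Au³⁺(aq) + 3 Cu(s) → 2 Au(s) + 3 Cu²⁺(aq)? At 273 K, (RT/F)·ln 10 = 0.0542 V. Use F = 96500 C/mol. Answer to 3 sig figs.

E°cell = +1.491 − (+0.347) = +1.144 V; the balanced reaction transfers n = 6 electrons.
Here Q = [Cu²⁺(aq)]^3 / [Au³⁺(aq)]^2 = 315 (log Q = 2.499), giving E = +1.144 − (0.0542/6)·(2.499) = +1.1214 V.
ΔG = −nFE = −(6)(96500)(+1.1214) J/mol = −649 kJ/mol.

−649 kJ/mol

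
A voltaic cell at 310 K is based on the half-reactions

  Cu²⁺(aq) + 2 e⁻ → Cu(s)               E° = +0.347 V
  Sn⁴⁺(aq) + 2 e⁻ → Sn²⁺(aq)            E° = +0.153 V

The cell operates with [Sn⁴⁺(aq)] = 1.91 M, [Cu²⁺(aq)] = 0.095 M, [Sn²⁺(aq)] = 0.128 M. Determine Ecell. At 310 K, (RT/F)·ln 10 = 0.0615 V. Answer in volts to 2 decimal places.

Cu²⁺/Cu is reduced (cathode, E° = +0.347 V) and Sn⁴⁺/Sn²⁺ is oxidized (anode).
The standard potential is +0.347 − (+0.153) = +0.194 V and the balanced reaction transfers n = 2 electrons.
The balanced reaction is Cu²⁺(aq) + Sn²⁺(aq) → Cu(s) + Sn⁴⁺(aq), so Q = [Sn⁴⁺(aq)] / ([Cu²⁺(aq)]·[Sn²⁺(aq)]) = 157 and log Q = 2.196.
By the Nernst equation, E = +0.194 − (0.0615/2)·(2.196) = +0.13 V.

+0.13 V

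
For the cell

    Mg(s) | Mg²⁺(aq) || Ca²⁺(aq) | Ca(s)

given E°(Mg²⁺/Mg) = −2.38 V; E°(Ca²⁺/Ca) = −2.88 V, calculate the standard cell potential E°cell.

−0.50 V

By convention the left-hand electrode in cell notation is the anode (oxidation) and the right-hand electrode is the cathode (reduction).
E°cell = E°(right) − E°(left) = −2.88 − (−2.38) = −0.50 V.
The negative sign shows that, as written, the cell would require an external voltage to drive the reaction.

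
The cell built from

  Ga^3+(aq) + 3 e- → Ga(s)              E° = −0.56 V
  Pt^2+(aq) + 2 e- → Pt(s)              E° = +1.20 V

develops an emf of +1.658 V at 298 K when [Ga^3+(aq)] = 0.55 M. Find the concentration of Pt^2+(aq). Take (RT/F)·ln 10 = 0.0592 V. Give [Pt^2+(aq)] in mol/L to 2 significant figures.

0.00024 M

Pt²⁺/Pt is the cathode (higher E°); E°cell = +1.20 − (−0.56) = +1.76 V with n = 6.
From the Nernst equation, log Q = n(E° − E)/0.0592 = 6·(+1.76 − (+1.658))/0.0592 = 10.338.
For 3 Pt^2+(aq) + 2 Ga(s) → 3 Pt(s) + 2 Ga^3+(aq), the reaction quotient is Q = [Ga^3+(aq)]^2 / [Pt^2+(aq)]^3.
Substituting the known concentrations and solving, log [Pt^2+(aq)] = −3.619 and [Pt^2+(aq)] = 0.00024 M.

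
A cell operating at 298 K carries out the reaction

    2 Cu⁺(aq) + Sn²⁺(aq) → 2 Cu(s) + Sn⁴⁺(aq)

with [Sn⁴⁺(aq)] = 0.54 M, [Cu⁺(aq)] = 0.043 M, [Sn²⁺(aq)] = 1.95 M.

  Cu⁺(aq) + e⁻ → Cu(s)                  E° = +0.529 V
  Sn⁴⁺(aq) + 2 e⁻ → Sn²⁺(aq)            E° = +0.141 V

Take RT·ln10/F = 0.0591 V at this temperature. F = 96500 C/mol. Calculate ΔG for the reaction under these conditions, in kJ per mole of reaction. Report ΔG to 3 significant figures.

With Cu⁺/Cu reduced at the cathode, E°cell = +0.529 − (+0.141) = +0.388 V and n = 2.
Here Q = [Sn⁴⁺(aq)] / ([Cu⁺(aq)]^2·[Sn²⁺(aq)]) = 150 (log Q = 2.175), giving E = +0.388 − (0.0591/2)·(2.175) = +0.3237 V.
Finally ΔG = −nFE = −(2)(96500 C/mol)(+0.3237 V) = −62.5 kJ/mol.

−62.5 kJ/mol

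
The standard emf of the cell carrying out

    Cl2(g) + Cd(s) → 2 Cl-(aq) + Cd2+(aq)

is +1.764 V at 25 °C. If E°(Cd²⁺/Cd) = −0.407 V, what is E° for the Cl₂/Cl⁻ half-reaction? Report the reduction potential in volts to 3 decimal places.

+1.357 V

In the reaction as written the Cl₂/Cl⁻ couple is reduced (cathode) and Cd²⁺/Cd is oxidized (anode), so E°cell = E°(Cl₂/Cl⁻) − E°(Cd²⁺/Cd).
E°(Cl₂/Cl⁻) = E°cell + E°(anode) = +1.764 + (−0.407) = +1.357 V.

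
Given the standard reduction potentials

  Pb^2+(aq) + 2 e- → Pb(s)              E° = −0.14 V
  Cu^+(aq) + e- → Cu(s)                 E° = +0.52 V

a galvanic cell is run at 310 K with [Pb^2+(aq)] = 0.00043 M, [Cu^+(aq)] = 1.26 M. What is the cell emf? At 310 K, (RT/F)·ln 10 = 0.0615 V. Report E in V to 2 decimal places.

Cu⁺/Cu is reduced (cathode, E° = +0.52 V) and Pb²⁺/Pb is oxidized (anode).
The standard potential is +0.52 − (−0.14) = +0.66 V and the balanced reaction transfers n = 2 electrons.
For the overall reaction 2 Cu^+(aq) + Pb(s) → 2 Cu(s) + Pb^2+(aq), Q = [Pb^2+(aq)] / [Cu^+(aq)]^2 = 0.000271, giving log Q = −3.567.
By the Nernst equation, E = +0.66 − (0.0615/2)·(−3.567) = +0.77 V.

+0.77 V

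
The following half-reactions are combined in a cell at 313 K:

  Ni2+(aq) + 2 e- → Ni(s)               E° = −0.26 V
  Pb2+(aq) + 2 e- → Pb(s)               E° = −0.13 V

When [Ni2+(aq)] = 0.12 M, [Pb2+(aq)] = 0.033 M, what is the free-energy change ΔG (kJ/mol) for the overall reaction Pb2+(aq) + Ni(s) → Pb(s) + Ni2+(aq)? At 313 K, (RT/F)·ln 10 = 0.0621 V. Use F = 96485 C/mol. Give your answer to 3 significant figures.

E°cell = −0.13 − (−0.26) = +0.13 V; the balanced reaction transfers n = 2 electrons.
Here Q = [Ni2+(aq)] / [Pb2+(aq)] = 3.64 (log Q = 0.561), giving E = +0.13 − (0.0621/2)·(0.561) = +0.1126 V.
ΔG = −nFE = −(2)(96485)(+0.1126) J/mol = −21.7 kJ/mol.

−21.7 kJ/mol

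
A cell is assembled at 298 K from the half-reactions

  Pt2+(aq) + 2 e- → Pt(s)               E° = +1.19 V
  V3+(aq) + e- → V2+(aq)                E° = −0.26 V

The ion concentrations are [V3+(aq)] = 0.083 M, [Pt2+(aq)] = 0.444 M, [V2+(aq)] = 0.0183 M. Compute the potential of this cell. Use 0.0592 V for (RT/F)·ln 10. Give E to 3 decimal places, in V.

+1.401 V

The Pt²⁺/Pt couple has the more positive E°, so it is the cathode; V³⁺/V²⁺ is the anode.
E°cell = +1.19 − (−0.26) = +1.45 V, with n = 2 electrons transferred.
Balancing gives Pt2+(aq) + 2 V2+(aq) → Pt(s) + 2 V3+(aq); hence Q = [V3+(aq)]^2 / ([Pt2+(aq)]·[V2+(aq)]^2) = 46.3 (log Q = 1.666).
E = E° − (0.0592/n)·log Q = +1.45 − (0.0592/2)(1.666) = +1.401 V.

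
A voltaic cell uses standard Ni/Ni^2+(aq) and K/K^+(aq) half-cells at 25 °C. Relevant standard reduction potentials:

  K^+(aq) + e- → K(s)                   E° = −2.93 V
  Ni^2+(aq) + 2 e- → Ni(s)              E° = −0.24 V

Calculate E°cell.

The Ni²⁺/Ni couple has the higher E°, so Ni ion is reduced (cathode) and K is oxidized (anode).
E°cell = E°(cathode) − E°(anode) = −0.24 − (−2.93) = +2.69 V.

+2.69 V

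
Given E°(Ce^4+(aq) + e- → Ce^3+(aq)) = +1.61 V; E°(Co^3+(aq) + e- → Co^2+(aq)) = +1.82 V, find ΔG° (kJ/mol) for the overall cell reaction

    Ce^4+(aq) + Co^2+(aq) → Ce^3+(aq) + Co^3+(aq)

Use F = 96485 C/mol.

In the reaction as written Ce^4+(aq) is reduced, so the Ce⁴⁺/Ce³⁺ couple is the cathode and Co³⁺/Co²⁺ is the anode.
E°cell = +1.61 − (+1.82) = −0.21 V; balancing electrons gives n = 1.
ΔG° = −nFE°cell = −(1)(96485)(−0.21) J/mol = +20.3 kJ/mol.

+20.3 kJ/mol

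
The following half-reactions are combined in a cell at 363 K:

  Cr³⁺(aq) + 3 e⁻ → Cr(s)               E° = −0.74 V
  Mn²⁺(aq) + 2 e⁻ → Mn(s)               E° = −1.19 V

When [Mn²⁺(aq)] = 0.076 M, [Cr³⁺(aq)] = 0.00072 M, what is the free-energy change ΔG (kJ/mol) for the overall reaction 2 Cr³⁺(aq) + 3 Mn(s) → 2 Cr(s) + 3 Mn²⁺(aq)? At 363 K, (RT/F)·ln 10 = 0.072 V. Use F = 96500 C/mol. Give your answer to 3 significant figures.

The standard cell potential is −0.74 − (−1.19) = +0.45 V, with n = 6 electrons in the balanced equation.
Q = [Mn²⁺(aq)]^3 / [Cr³⁺(aq)]^2 = 847, so log Q = 2.928 and E = +0.45 − (0.072/6)(2.928) = +0.4149 V.
Then ΔG = −nFE = −6 × 96500 × +0.4149 J/mol = −240 kJ/mol.

−240 kJ/mol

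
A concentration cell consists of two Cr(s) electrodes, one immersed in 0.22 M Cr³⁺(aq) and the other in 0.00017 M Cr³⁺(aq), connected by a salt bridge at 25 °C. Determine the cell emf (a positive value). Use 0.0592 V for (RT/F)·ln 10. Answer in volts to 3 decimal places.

For a concentration cell E°cell = 0, since both electrodes use the same couple.
The compartment with the higher Cr³⁺(aq) concentration (0.22 M) acts as the cathode; ions are reduced there and produced at the dilute (0.00017 M) anode.
With n = 3, Ecell = −(0.0592/3)·log([dilute]/[conc]) = −(0.0592/3)·log(0.00017/0.22) = +0.061 V.

0.061 V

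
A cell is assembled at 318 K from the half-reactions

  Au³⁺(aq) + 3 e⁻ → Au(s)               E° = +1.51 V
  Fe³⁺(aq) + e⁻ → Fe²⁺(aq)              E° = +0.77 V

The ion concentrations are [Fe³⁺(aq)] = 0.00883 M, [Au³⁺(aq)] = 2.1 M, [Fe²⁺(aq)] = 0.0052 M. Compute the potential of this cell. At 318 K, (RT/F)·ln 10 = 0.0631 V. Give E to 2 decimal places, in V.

+0.73 V

The Au³⁺/Au couple has the more positive E°, so it is the cathode; Fe³⁺/Fe²⁺ is the anode.
E°cell = +1.51 − (+0.77) = +0.74 V, with n = 3 electrons transferred.
The balanced reaction is Au³⁺(aq) + 3 Fe²⁺(aq) → Au(s) + 3 Fe³⁺(aq), so Q = [Fe³⁺(aq)]^3 / ([Au³⁺(aq)]·[Fe²⁺(aq)]^3) = 2.33 and log Q = 0.368.
E = E° − (0.0631/n)·log Q = +0.74 − (0.0631/3)(0.368) = +0.73 V.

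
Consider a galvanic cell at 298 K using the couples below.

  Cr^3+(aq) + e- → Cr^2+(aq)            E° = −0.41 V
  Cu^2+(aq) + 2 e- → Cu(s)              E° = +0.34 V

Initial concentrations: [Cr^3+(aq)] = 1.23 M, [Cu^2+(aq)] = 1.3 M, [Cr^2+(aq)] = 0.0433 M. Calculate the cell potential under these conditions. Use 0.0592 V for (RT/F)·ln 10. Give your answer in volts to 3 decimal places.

+0.667 V

Since E°(Cu²⁺/Cu) > E°(Cr³⁺/Cr²⁺), Cu²⁺/Cu serves as the cathode.
E°cell = E°cat − E°an = +0.34 − (−0.41) = +0.75 V; n = 2.
Balancing gives Cu^2+(aq) + 2 Cr^2+(aq) → Cu(s) + 2 Cr^3+(aq); hence Q = [Cr^3+(aq)]^2 / ([Cu^2+(aq)]·[Cr^2+(aq)]^2) = 621 (log Q = 2.793).
Applying E = E° − (RT ln10/nF)·log Q gives +0.75 − (0.0592/2)(2.793) = +0.667 V.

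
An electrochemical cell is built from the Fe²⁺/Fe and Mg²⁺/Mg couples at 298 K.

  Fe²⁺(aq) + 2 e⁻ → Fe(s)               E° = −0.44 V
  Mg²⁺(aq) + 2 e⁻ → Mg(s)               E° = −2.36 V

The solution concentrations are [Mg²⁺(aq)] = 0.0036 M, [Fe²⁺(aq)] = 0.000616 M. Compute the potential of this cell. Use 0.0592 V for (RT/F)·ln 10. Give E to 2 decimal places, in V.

The Fe²⁺/Fe couple has the more positive E°, so it is the cathode; Mg²⁺/Mg is the anode.
The standard potential is −0.44 − (−2.36) = +1.92 V and the balanced reaction transfers n = 2 electrons.
For the overall reaction Fe²⁺(aq) + Mg(s) → Fe(s) + Mg²⁺(aq), Q = [Mg²⁺(aq)] / [Fe²⁺(aq)] = 5.84, giving log Q = 0.767.
By the Nernst equation, E = +1.92 − (0.0592/2)·(0.767) = +1.90 V.

+1.90 V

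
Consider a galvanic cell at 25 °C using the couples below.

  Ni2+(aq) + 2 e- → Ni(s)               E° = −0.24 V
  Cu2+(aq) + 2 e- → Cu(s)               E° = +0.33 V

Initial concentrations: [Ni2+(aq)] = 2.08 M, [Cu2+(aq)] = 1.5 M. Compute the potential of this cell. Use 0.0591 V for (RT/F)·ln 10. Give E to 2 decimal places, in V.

+0.57 V

Cu²⁺/Cu is reduced (cathode, E° = +0.33 V) and Ni²⁺/Ni is oxidized (anode).
The standard potential is +0.33 − (−0.24) = +0.57 V and the balanced reaction transfers n = 2 electrons.
For the overall reaction Cu2+(aq) + Ni(s) → Cu(s) + Ni2+(aq), Q = [Ni2+(aq)] / [Cu2+(aq)] = 1.39, giving log Q = 0.142.
E = E° − (0.0591/n)·log Q = +0.57 − (0.0591/2)(0.142) = +0.57 V.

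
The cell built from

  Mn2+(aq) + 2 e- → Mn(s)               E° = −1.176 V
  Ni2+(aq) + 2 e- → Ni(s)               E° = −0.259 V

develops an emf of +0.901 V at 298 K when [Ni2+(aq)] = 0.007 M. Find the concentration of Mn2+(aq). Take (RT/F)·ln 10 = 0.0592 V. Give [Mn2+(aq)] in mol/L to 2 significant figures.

The Ni²⁺/Ni couple has the larger reduction potential, so it is the cathode: E°cell = −0.259 − (−1.176) = +0.917 V and n = 2.
Since E = E° − (0.0592/n)·log Q, log Q = n(E° − E)/0.0592 = 0.541.
For Ni2+(aq) + Mn(s) → Ni(s) + Mn2+(aq), the reaction quotient is Q = [Mn2+(aq)] / [Ni2+(aq)].
Solving for the unknown gives log [Mn2+(aq)] = −1.614, so [Mn2+(aq)] ≈ 0.024 M.

0.024 M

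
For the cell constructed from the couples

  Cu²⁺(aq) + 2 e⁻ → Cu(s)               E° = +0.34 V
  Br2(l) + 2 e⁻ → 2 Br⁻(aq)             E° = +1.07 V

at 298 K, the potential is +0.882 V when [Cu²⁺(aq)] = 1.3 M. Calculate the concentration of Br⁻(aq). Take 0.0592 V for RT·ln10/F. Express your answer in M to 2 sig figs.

The Br₂/Br⁻ couple has the larger reduction potential, so it is the cathode: E°cell = +1.07 − (+0.34) = +0.73 V and n = 2.
Rearranging E = E° − (0.0592/n)·log Q gives log Q = 2(+0.73 − (+0.882))/0.0592 = −5.135.
The balanced reaction is Br2(l) + Cu(s) → 2 Br⁻(aq) + Cu²⁺(aq), so Q = [Br⁻(aq)]^2·[Cu²⁺(aq)].
Solving for the unknown gives log [Br⁻(aq)] = −2.624, so [Br⁻(aq)] ≈ 0.0024 M.

0.0024 M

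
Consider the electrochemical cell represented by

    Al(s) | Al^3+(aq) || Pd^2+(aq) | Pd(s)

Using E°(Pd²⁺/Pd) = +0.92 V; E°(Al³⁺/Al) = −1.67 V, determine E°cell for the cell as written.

By convention the left-hand electrode in cell notation is the anode (oxidation) and the right-hand electrode is the cathode (reduction).
E°cell = E°(right) − E°(left) = +0.92 − (−1.67) = +2.59 V.

+2.59 V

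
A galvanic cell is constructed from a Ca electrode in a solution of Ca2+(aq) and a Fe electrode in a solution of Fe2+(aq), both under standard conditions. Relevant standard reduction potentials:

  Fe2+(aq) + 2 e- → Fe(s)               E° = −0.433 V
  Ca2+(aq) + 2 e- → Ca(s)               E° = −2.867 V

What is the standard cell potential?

Of the two couples in this cell, the one with the more positive reduction potential is reduced at the cathode: here that is Fe²⁺/Fe (−0.433 V); Ca²⁺/Ca (−2.867 V) is the anode.
E°cell = E°(cathode) − E°(anode) = −0.433 − (−2.867) = +2.434 V.

+2.434 V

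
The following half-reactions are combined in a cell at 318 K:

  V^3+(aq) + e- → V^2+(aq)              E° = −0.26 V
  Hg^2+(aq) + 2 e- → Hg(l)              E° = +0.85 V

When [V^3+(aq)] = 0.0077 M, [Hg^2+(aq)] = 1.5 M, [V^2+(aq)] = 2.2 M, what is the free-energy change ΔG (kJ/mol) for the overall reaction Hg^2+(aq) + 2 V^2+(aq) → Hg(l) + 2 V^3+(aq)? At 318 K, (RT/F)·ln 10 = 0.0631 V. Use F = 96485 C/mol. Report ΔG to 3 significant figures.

−245 kJ/mol

E°cell = +0.85 − (−0.26) = +1.11 V; the balanced reaction transfers n = 2 electrons.
The reaction quotient is [V^3+(aq)]^2 / ([Hg^2+(aq)]·[V^2+(aq)]^2) = 8.17×10^−6; by Nernst, E = +1.11 − (0.0631/2)(−5.088) = +1.2705 V.
Then ΔG = −nFE = −2 × 96485 × +1.2705 J/mol = −245 kJ/mol.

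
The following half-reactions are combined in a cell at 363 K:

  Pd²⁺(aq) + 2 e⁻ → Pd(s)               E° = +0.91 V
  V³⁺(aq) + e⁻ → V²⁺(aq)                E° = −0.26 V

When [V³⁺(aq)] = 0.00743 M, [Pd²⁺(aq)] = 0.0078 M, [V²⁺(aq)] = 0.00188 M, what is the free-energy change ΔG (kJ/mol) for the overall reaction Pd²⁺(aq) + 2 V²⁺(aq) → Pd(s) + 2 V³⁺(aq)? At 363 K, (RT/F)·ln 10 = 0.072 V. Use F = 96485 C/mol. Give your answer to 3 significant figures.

E°cell = +0.91 − (−0.26) = +1.17 V; the balanced reaction transfers n = 2 electrons.
The reaction quotient is [V³⁺(aq)]^2 / ([Pd²⁺(aq)]·[V²⁺(aq)]^2) = 2×10^3; by Nernst, E = +1.17 − (0.072/2)(3.302) = +1.0511 V.
Finally ΔG = −nFE = −(2)(96485 C/mol)(+1.0511 V) = −203 kJ/mol.

−203 kJ/mol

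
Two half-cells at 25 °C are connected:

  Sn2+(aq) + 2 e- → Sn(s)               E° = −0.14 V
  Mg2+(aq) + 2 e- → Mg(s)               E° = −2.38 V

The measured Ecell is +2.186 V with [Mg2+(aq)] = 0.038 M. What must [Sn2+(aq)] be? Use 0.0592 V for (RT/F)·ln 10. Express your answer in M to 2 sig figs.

0.00057 M

The Sn²⁺/Sn couple has the larger reduction potential, so it is the cathode: E°cell = −0.14 − (−2.38) = +2.24 V and n = 2.
From the Nernst equation, log Q = n(E° − E)/0.0592 = 2·(+2.24 − (+2.186))/0.0592 = 1.824.
For Sn2+(aq) + Mg(s) → Sn(s) + Mg2+(aq), the reaction quotient is Q = [Mg2+(aq)] / [Sn2+(aq)].
Isolating [Sn2+(aq)] in Q = 10^{1.824} yields log [Sn2+(aq)] = −3.244, i.e. 0.00057 M.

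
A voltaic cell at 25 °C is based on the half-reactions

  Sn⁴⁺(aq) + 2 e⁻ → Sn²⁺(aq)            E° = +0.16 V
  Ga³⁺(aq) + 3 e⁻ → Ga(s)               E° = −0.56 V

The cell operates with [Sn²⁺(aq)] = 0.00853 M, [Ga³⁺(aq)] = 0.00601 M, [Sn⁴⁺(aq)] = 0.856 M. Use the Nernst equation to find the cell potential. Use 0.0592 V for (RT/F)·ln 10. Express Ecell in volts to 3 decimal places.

+0.823 V

Sn⁴⁺/Sn²⁺ is reduced (cathode, E° = +0.16 V) and Ga³⁺/Ga is oxidized (anode).
The standard potential is +0.16 − (−0.56) = +0.72 V and the balanced reaction transfers n = 6 electrons.
Balancing gives 3 Sn⁴⁺(aq) + 2 Ga(s) → 3 Sn²⁺(aq) + 2 Ga³⁺(aq); hence Q = ([Sn²⁺(aq)]^3·[Ga³⁺(aq)]^2) / [Sn⁴⁺(aq)]^3 = 3.57×10^−11 (log Q = −10.447).
Applying E = E° − (RT ln10/nF)·log Q gives +0.72 − (0.0592/6)(−10.447) = +0.823 V.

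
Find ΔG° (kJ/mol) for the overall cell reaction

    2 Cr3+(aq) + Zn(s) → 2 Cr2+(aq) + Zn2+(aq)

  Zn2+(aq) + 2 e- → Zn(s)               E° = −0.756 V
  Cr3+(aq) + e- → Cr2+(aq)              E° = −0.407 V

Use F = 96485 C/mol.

−67.3 kJ/mol

In the reaction as written Cr3+(aq) is reduced, so the Cr³⁺/Cr²⁺ couple is the cathode and Zn²⁺/Zn is the anode.
E°cell = −0.407 − (−0.756) = +0.349 V; balancing electrons gives n = 2.
ΔG° = −nFE°cell = −(2)(96485)(+0.349) J/mol = −67.3 kJ/mol.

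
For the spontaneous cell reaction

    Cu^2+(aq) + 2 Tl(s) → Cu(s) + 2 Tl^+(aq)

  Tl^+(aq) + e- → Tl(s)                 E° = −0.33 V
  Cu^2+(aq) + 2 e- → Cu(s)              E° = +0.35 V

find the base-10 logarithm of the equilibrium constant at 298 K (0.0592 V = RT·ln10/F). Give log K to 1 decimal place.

The Cu²⁺/Cu couple is reduced (cathode); E°cell = +0.35 − (−0.33) = +0.68 V with n = 2.
At equilibrium E = 0, so log K = nE°cell / 0.0592 = (2)(+0.68) / 0.0592 = 23.0.

log K = 23.0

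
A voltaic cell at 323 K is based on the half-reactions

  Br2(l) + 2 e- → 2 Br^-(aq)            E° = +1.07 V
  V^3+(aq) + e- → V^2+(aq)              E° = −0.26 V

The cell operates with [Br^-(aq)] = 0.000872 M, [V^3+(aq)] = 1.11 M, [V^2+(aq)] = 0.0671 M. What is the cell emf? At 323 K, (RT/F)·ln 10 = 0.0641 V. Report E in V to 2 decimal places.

Br₂/Br⁻ is reduced (cathode, E° = +1.07 V) and V³⁺/V²⁺ is oxidized (anode).
E°cell = +1.07 − (−0.26) = +1.33 V, with n = 2 electrons transferred.
For the overall reaction Br2(l) + 2 V^2+(aq) → 2 Br^-(aq) + 2 V^3+(aq), Q = ([Br^-(aq)]^2·[V^3+(aq)]^2) / [V^2+(aq)]^2 = 0.000208, giving log Q = −3.682.
Applying E = E° − (RT ln10/nF)·log Q gives +1.33 − (0.0641/2)(−3.682) = +1.45 V.

+1.45 V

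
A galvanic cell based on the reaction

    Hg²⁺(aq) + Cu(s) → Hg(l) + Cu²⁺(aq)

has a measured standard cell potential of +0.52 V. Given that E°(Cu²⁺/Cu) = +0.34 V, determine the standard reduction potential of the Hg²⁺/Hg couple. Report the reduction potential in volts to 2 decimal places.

In the reaction as written the Hg²⁺/Hg couple is reduced (cathode) and Cu²⁺/Cu is oxidized (anode), so E°cell = E°(Hg²⁺/Hg) − E°(Cu²⁺/Cu).
E°(Hg²⁺/Hg) = E°cell + E°(anode) = +0.52 + (+0.34) = +0.86 V.

+0.86 V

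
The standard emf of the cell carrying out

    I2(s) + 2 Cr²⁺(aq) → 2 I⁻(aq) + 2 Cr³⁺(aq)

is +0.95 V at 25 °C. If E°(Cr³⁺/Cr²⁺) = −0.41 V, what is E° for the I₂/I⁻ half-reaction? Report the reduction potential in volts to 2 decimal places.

+0.54 V

In the reaction as written the I₂/I⁻ couple is reduced (cathode) and Cr³⁺/Cr²⁺ is oxidized (anode), so E°cell = E°(I₂/I⁻) − E°(Cr³⁺/Cr²⁺).
E°(I₂/I⁻) = E°cell + E°(anode) = +0.95 + (−0.41) = +0.54 V.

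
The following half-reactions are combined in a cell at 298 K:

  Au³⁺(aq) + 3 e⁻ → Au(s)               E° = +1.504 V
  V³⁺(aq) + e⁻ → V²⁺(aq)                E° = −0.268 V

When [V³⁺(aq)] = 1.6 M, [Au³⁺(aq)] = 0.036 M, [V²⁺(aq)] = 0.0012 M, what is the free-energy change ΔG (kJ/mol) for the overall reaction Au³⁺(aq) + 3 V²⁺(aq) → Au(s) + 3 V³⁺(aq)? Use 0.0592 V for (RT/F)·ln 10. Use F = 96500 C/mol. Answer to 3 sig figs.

With Au³⁺/Au reduced at the cathode, E°cell = +1.504 − (−0.268) = +1.772 V and n = 3.
Here Q = [V³⁺(aq)]^3 / ([Au³⁺(aq)]·[V²⁺(aq)]^3) = 6.58×10^10 (log Q = 10.819), giving E = +1.772 − (0.0592/3)·(10.819) = +1.5585 V.
Finally ΔG = −nFE = −(3)(96500 C/mol)(+1.5585 V) = −451 kJ/mol.

−451 kJ/mol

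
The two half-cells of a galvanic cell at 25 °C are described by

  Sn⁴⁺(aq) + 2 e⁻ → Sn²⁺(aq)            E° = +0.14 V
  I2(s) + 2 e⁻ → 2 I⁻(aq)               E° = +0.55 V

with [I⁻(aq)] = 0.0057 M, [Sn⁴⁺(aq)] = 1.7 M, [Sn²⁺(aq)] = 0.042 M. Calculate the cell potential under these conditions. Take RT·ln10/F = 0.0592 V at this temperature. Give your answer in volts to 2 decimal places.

Since E°(I₂/I⁻) > E°(Sn⁴⁺/Sn²⁺), I₂/I⁻ serves as the cathode.
E°cell = +0.55 − (+0.14) = +0.41 V, with n = 2 electrons transferred.
The balanced reaction is I2(s) + Sn²⁺(aq) → 2 I⁻(aq) + Sn⁴⁺(aq), so Q = ([I⁻(aq)]^2·[Sn⁴⁺(aq)]) / [Sn²⁺(aq)] = 0.00132 and log Q = −2.881.
Applying E = E° − (RT ln10/nF)·log Q gives +0.41 − (0.0592/2)(−2.881) = +0.50 V.

+0.50 V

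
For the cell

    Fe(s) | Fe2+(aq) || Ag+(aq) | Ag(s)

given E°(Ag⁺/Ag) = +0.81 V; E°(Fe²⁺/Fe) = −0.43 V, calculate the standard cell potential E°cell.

By convention the left-hand electrode in cell notation is the anode (oxidation) and the right-hand electrode is the cathode (reduction).
E°cell = E°(right) − E°(left) = +0.81 − (−0.43) = +1.24 V.

+1.24 V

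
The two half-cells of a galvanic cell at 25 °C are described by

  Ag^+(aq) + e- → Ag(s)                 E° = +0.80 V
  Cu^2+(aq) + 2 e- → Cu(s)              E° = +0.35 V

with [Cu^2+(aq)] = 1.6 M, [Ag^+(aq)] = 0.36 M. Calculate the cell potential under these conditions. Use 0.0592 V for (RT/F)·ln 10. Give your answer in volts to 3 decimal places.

The Ag⁺/Ag couple has the more positive E°, so it is the cathode; Cu²⁺/Cu is the anode.
E°cell = E°cat − E°an = +0.80 − (+0.35) = +0.45 V; n = 2.
For the overall reaction 2 Ag^+(aq) + Cu(s) → 2 Ag(s) + Cu^2+(aq), Q = [Cu^2+(aq)] / [Ag^+(aq)]^2 = 12.3, giving log Q = 1.092.
E = E° − (0.0592/n)·log Q = +0.45 − (0.0592/2)(1.092) = +0.418 V.

+0.418 V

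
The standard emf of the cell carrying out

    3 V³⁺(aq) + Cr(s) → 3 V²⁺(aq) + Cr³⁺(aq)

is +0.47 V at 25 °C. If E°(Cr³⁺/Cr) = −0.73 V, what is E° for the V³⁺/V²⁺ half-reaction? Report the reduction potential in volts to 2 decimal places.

−0.26 V

In the reaction as written the V³⁺/V²⁺ couple is reduced (cathode) and Cr³⁺/Cr is oxidized (anode), so E°cell = E°(V³⁺/V²⁺) − E°(Cr³⁺/Cr).
E°(V³⁺/V²⁺) = E°cell + E°(anode) = +0.47 + (−0.73) = −0.26 V.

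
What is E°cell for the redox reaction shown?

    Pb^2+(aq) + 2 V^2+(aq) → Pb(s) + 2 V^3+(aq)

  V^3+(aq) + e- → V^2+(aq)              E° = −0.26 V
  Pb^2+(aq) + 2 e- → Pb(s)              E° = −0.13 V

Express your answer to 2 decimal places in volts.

In the reaction as written, Pb^2+(aq) is reduced (cathode) and V^3+(aq) is produced by oxidation at the anode.
E°cell = E°(cathode) − E°(anode) = −0.13 − (−0.26) = +0.13 V.
The positive value indicates the reaction is spontaneous as written.

+0.13 V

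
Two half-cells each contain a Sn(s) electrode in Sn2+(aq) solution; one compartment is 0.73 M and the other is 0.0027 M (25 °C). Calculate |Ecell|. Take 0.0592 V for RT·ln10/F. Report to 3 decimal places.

0.072 V

For a concentration cell E°cell = 0, since both electrodes use the same couple.
The compartment with the higher Sn2+(aq) concentration (0.73 M) acts as the cathode; ions are reduced there and produced at the dilute (0.0027 M) anode.
With n = 2, Ecell = −(0.0592/2)·log([dilute]/[conc]) = −(0.0592/2)·log(0.0027/0.73) = +0.072 V.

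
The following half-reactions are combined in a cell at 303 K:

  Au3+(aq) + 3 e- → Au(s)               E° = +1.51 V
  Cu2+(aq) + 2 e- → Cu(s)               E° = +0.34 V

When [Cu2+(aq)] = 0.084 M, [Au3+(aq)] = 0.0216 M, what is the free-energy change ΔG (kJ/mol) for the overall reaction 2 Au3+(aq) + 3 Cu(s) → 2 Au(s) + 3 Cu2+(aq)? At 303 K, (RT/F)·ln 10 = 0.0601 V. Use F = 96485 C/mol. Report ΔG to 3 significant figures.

The standard cell potential is +1.51 − (+0.34) = +1.17 V, with n = 6 electrons in the balanced equation.
Q = [Cu2+(aq)]^3 / [Au3+(aq)]^2 = 1.27, so log Q = 0.104 and E = +1.17 − (0.0601/6)(0.104) = +1.1690 V.
ΔG = −nFE = −(6)(96485)(+1.1690) J/mol = −677 kJ/mol.

−677 kJ/mol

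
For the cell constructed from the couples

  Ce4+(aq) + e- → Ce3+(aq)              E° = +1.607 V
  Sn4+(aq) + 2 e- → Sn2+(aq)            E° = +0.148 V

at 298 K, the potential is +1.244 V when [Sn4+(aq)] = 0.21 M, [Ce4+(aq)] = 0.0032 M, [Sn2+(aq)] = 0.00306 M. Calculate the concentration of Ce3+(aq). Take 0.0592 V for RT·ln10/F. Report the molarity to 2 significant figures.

1.7 M

The Ce⁴⁺/Ce³⁺ couple has the larger reduction potential, so it is the cathode: E°cell = +1.607 − (+0.148) = +1.459 V and n = 2.
Since E = E° − (0.0592/n)·log Q, log Q = n(E° − E)/0.0592 = 7.264.
The balanced reaction is 2 Ce4+(aq) + Sn2+(aq) → 2 Ce3+(aq) + Sn4+(aq), so Q = ([Ce3+(aq)]^2·[Sn4+(aq)]) / ([Ce4+(aq)]^2·[Sn2+(aq)]).
Substituting the known concentrations and solving, log [Ce3+(aq)] = 0.219 and [Ce3+(aq)] = 1.7 M.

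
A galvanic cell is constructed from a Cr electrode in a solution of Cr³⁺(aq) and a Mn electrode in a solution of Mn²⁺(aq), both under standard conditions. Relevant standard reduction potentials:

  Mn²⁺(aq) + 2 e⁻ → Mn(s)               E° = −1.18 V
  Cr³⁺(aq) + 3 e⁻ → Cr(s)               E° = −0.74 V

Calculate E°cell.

Of the two couples in this cell, the one with the more positive reduction potential is reduced at the cathode: here that is Cr³⁺/Cr (−0.74 V); Mn²⁺/Mn (−1.18 V) is the anode.
E°cell = E°(cathode) − E°(anode) = −0.74 − (−1.18) = +0.44 V.

+0.44 V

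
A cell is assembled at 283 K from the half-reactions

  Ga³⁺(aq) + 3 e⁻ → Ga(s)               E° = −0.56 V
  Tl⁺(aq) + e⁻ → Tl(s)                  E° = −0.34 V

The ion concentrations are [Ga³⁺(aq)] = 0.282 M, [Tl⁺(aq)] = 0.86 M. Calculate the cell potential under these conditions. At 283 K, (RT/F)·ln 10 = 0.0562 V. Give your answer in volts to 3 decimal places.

+0.227 V

Tl⁺/Tl is reduced (cathode, E° = −0.34 V) and Ga³⁺/Ga is oxidized (anode).
The standard potential is −0.34 − (−0.56) = +0.22 V and the balanced reaction transfers n = 3 electrons.
Balancing gives 3 Tl⁺(aq) + Ga(s) → 3 Tl(s) + Ga³⁺(aq); hence Q = [Ga³⁺(aq)] / [Tl⁺(aq)]^3 = 0.443 (log Q = −0.353).
By the Nernst equation, E = +0.22 − (0.0562/3)·(−0.353) = +0.227 V.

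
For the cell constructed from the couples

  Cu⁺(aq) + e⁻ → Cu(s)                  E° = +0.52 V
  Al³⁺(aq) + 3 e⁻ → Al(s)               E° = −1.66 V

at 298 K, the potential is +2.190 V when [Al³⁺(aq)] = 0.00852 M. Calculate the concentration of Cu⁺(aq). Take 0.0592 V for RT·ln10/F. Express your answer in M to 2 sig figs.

0.30 M

With Cu⁺/Cu at the cathode and Al³⁺/Al at the anode, E°cell = +0.52 − (−1.66) = +2.18 V (n = 3).
Rearranging E = E° − (0.0592/n)·log Q gives log Q = 3(+2.18 − (+2.190))/0.0592 = −0.507.
Balancing electrons gives 3 Cu⁺(aq) + Al(s) → 3 Cu(s) + Al³⁺(aq); thus Q = [Al³⁺(aq)] / [Cu⁺(aq)]^3.
Substituting the known concentrations and solving, log [Cu⁺(aq)] = −0.521 and [Cu⁺(aq)] = 0.30 M.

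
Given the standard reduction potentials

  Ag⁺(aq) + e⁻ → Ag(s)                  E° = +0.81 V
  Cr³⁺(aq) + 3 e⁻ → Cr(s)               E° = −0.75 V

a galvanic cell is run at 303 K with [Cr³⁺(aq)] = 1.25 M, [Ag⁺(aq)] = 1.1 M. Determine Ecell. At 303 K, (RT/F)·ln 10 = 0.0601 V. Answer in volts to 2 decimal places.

Since E°(Ag⁺/Ag) > E°(Cr³⁺/Cr), Ag⁺/Ag serves as the cathode.
E°cell = +0.81 − (−0.75) = +1.56 V, with n = 3 electrons transferred.
For the overall reaction 3 Ag⁺(aq) + Cr(s) → 3 Ag(s) + Cr³⁺(aq), Q = [Cr³⁺(aq)] / [Ag⁺(aq)]^3 = 0.939, giving log Q = −0.027.
By the Nernst equation, E = +1.56 − (0.0601/3)·(−0.027) = +1.56 V.

+1.56 V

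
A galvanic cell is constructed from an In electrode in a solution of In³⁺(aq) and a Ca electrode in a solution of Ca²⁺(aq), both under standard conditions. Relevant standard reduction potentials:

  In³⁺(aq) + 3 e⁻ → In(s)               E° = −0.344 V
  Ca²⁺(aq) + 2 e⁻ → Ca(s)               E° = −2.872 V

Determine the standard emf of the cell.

+2.528 V

The In³⁺/In couple has the higher E°, so In ion is reduced (cathode) and Ca is oxidized (anode).
E°cell = E°(cathode) − E°(anode) = −0.344 − (−2.872) = +2.528 V.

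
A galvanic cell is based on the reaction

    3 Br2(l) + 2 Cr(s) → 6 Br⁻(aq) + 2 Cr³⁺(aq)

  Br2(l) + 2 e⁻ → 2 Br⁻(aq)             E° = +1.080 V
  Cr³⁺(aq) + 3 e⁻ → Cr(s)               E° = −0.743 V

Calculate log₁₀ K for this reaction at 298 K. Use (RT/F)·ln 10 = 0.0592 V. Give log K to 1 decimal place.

log K = 184.8

The Br₂/Br⁻ couple is reduced (cathode); E°cell = +1.080 − (−0.743) = +1.823 V with n = 6.
At equilibrium E = 0, so log K = nE°cell / 0.0592 = (6)(+1.823) / 0.0592 = 184.8.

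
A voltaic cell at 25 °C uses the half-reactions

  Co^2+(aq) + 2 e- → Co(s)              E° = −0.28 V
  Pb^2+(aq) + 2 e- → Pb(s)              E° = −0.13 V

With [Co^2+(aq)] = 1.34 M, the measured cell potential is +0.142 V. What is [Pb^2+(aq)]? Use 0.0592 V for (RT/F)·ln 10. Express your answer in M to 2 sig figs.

With Pb²⁺/Pb at the cathode and Co²⁺/Co at the anode, E°cell = −0.13 − (−0.28) = +0.15 V (n = 2).
Rearranging E = E° − (0.0592/n)·log Q gives log Q = 2(+0.15 − (+0.142))/0.0592 = 0.270.
For Pb^2+(aq) + Co(s) → Pb(s) + Co^2+(aq), the reaction quotient is Q = [Co^2+(aq)] / [Pb^2+(aq)].
Isolating [Pb^2+(aq)] in Q = 10^{0.270} yields log [Pb^2+(aq)] = −0.143, i.e. 0.72 M.

0.72 M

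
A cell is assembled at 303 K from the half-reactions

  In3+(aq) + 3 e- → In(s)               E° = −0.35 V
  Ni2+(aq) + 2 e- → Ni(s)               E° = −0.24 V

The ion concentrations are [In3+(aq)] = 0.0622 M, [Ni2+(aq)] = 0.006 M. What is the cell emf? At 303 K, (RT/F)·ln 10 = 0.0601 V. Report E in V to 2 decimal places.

Since E°(Ni²⁺/Ni) > E°(In³⁺/In), Ni²⁺/Ni serves as the cathode.
E°cell = −0.24 − (−0.35) = +0.11 V, with n = 6 electrons transferred.
Balancing gives 3 Ni2+(aq) + 2 In(s) → 3 Ni(s) + 2 In3+(aq); hence Q = [In3+(aq)]^2 / [Ni2+(aq)]^3 = 1.79×10^4 (log Q = 4.253).
Applying E = E° − (RT ln10/nF)·log Q gives +0.11 − (0.0601/6)(4.253) = +0.07 V.

+0.07 V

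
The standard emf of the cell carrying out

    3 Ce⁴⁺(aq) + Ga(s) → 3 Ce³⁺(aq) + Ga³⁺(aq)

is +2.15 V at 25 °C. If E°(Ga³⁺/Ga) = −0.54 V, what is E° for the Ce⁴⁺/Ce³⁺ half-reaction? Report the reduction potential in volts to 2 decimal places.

+1.61 V

In the reaction as written the Ce⁴⁺/Ce³⁺ couple is reduced (cathode) and Ga³⁺/Ga is oxidized (anode), so E°cell = E°(Ce⁴⁺/Ce³⁺) − E°(Ga³⁺/Ga).
E°(Ce⁴⁺/Ce³⁺) = E°cell + E°(anode) = +2.15 + (−0.54) = +1.61 V.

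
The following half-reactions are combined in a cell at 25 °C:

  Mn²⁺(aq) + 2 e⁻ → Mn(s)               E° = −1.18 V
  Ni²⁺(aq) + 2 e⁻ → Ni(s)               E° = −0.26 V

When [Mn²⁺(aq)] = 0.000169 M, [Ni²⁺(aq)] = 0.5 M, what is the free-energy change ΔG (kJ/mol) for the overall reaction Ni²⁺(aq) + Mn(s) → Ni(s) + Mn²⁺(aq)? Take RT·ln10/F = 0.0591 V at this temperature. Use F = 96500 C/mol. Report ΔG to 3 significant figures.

−197 kJ/mol

With Ni²⁺/Ni reduced at the cathode, E°cell = −0.26 − (−1.18) = +0.92 V and n = 2.
Here Q = [Mn²⁺(aq)] / [Ni²⁺(aq)] = 0.000338 (log Q = −3.471), giving E = +0.92 − (0.0591/2)·(−3.471) = +1.0226 V.
ΔG = −nFE = −(2)(96500)(+1.0226) J/mol = −197 kJ/mol.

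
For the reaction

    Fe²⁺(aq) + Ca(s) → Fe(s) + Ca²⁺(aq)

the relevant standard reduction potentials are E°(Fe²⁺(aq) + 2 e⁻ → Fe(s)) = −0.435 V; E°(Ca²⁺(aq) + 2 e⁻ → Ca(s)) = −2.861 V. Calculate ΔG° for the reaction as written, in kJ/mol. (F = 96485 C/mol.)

−468 kJ/mol

In the reaction as written Fe²⁺(aq) is reduced, so the Fe²⁺/Fe couple is the cathode and Ca²⁺/Ca is the anode.
E°cell = −0.435 − (−2.861) = +2.426 V; balancing electrons gives n = 2.
ΔG° = −nFE°cell = −(2)(96485)(+2.426) J/mol = −468 kJ/mol.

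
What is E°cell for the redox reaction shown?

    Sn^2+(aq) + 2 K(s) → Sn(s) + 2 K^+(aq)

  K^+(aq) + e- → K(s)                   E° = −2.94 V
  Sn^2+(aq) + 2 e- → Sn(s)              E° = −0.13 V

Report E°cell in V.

+2.81 V

Sn^2+(aq) gains electrons, so the Sn²⁺/Sn couple is the cathode; the K⁺/K couple is the anode.
E°cell = E°(cathode) − E°(anode) = −0.13 − (−2.94) = +2.81 V.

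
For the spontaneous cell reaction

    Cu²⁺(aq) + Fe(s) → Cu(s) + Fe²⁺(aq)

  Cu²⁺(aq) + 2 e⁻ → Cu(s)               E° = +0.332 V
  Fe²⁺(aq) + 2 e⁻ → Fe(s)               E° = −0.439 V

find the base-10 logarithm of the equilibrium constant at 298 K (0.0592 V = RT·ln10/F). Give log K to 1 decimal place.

log K = 26.0

The Cu²⁺/Cu couple is reduced (cathode); E°cell = +0.332 − (−0.439) = +0.771 V with n = 2.
At equilibrium E = 0, so log K = nE°cell / 0.0592 = (2)(+0.771) / 0.0592 = 26.0.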